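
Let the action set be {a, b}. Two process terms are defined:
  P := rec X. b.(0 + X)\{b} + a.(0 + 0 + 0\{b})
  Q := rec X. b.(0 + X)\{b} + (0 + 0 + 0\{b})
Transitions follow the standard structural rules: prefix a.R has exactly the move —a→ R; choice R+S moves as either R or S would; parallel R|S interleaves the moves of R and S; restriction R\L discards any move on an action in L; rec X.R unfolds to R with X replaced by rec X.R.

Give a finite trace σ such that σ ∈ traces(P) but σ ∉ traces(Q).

a

Reachable graph of P (4 states):
  s0 = rec X. b.(0 + X)\{b} + a.(0 + 0 + 0\{b}) → —a→ s1, —b→ s2
  s1 = 0 + 0 + 0\{b} → deadlocked
  s2 = (0 + (rec X. b.(0 + X)\{b} + a.(0 + 0 + 0\{b})))\{b} → —a→ s3
  s3 = (0 + 0 + 0\{b})\{b} → deadlocked
Reachable graph of Q (2 states):
  t0 = rec X. b.(0 + X)\{b} + (0 + 0 + 0\{b}) → —b→ t1
  t1 = (0 + (rec X. b.(0 + X)\{b} + (0 + 0 + 0\{b})))\{b} → deadlocked
Run σ = ⟨a⟩ on P: start {s0}
  step 1 (a): {s1}
  P completes σ.
Run σ = ⟨a⟩ on Q: start {t0}
  step 1 (a): no successor for Q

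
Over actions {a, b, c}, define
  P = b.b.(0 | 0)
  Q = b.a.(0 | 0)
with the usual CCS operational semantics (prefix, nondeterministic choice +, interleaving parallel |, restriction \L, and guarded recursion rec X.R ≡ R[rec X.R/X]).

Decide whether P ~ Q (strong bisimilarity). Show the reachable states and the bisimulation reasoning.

not bisimilar

P's transition system — 3 states:
  u0 = b.b.(0 | 0) | =b=> u1
  u1 = b.(0 | 0) | =b=> u2
  u2 = 0 | 0 | deadlocked
Q's transition system — 3 states:
  v0 = b.a.(0 | 0) | =b=> v1
  v1 = a.(0 | 0) | =a=> v2
  v2 = 0 | 0 | deadlocked
Bisimilarity quotient blocks:
  B0 = {u0}
  B1 = {u1}
  B2 = {u2, v2}
  B3 = {v0}
  B4 = {v1}
u0 ∈ B0, v0 ∈ B3 → different blocks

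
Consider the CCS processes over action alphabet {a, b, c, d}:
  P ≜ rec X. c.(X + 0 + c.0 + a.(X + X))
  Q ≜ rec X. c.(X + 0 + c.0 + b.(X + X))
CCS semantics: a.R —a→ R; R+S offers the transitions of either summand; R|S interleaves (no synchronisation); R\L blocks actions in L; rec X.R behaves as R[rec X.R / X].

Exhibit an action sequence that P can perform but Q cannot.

LTS(P): 4 reachable states
  m0 = rec X. c.(X + 0 + c.0 + a.(X + X)) → --c--▸ m1
  m1 = (rec X. c.(X + 0 + c.0 + a.(X + X))) + 0 + c.0 + a.((rec X. c.(X + 0 + c.0 + a.(X + X))) + (rec X. c.(X + 0 + c.0 + a.(X + X)))) → --a--▸ m2, --c--▸ m1, --c--▸ m3
  m2 = (rec X. c.(X + 0 + c.0 + a.(X + X))) + (rec X. c.(X + 0 + c.0 + a.(X + X))) → --c--▸ m1
  m3 = 0 → ∅
LTS(Q): 4 reachable states
  n0 = rec X. c.(X + 0 + c.0 + b.(X + X)) → --c--▸ n1
  n1 = (rec X. c.(X + 0 + c.0 + b.(X + X))) + 0 + c.0 + b.((rec X. c.(X + 0 + c.0 + b.(X + X))) + (rec X. c.(X + 0 + c.0 + b.(X + X)))) → --b--▸ n2, --c--▸ n1, --c--▸ n3
  n2 = (rec X. c.(X + 0 + c.0 + b.(X + X))) + (rec X. c.(X + 0 + c.0 + b.(X + X))) → --c--▸ n1
  n3 = 0 → ∅
Executing ca from P (initial set {m0}):
  step 1 (c): {m1}
  step 2 (a): {m2}
  P completes σ.
Executing ca from Q (initial set {n0}):
  step 1 (c): {n1}
  step 2 (a): ∅ (Q stuck)

ca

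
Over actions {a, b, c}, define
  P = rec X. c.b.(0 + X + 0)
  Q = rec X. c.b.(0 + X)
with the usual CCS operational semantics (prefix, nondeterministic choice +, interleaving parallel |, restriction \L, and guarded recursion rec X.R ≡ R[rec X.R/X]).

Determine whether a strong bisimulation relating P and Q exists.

LTS(P): 3 reachable states
  p0 = rec X. c.b.(0 + X + 0) | --c--▸ p1
  p1 = b.(0 + (rec X. c.b.(0 + X + 0)) + 0) | --b--▸ p2
  p2 = 0 + (rec X. c.b.(0 + X + 0)) + 0 | --c--▸ p1
LTS(Q): 3 reachable states
  q0 = rec X. c.b.(0 + X) | --c--▸ q1
  q1 = b.(0 + (rec X. c.b.(0 + X))) | --b--▸ q2
  q2 = 0 + (rec X. c.b.(0 + X)) | --c--▸ q1
Coarsest stable partition (strong bisimilarity classes):
  B0 = {p0, p2, q0, q2}
  B1 = {p1, q1}
p0 ∈ B0, q0 ∈ B0 → same block

bisimilar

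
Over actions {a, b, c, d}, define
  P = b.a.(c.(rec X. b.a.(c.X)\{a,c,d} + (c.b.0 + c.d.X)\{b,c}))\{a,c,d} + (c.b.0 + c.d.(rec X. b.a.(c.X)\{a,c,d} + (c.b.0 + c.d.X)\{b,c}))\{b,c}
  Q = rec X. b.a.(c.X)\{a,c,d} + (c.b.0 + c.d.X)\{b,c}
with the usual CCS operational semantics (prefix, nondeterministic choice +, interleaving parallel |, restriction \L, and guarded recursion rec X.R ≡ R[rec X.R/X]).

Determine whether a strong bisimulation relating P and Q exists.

P's transition system — 3 states:
  m0 = b.a.(c.(rec X. b.a.(c.X)\{a,c,d} + (c.b.0 + c.d.X)\{b,c}))\{a,c,d} + (c.b.0 + c.d.(rec X. b.a.(c.X)\{a,c,d} + (c.b.0 + c.d.X)\{b,c}))\{b,c} has moves —b→ m1
  m1 = a.(c.(rec X. b.a.(c.X)\{a,c,d} + (c.b.0 + c.d.X)\{b,c}))\{a,c,d} has moves —a→ m2
  m2 = (c.(rec X. b.a.(c.X)\{a,c,d} + (c.b.0 + c.d.X)\{b,c}))\{a,c,d} has moves ∅
Q's transition system — 3 states:
  n0 = rec X. b.a.(c.X)\{a,c,d} + (c.b.0 + c.d.X)\{b,c} has moves —b→ n1
  n1 = a.(c.(rec X. b.a.(c.X)\{a,c,d} + (c.b.0 + c.d.X)\{b,c}))\{a,c,d} has moves —a→ n2
  n2 = (c.(rec X. b.a.(c.X)\{a,c,d} + (c.b.0 + c.d.X)\{b,c}))\{a,c,d} has moves ∅
Bisimilarity quotient blocks:
  B0 = {m0, n0}
  B1 = {m1, n1}
  B2 = {m2, n2}
m0 ∈ B0, n0 ∈ B0 → same block

bisimilar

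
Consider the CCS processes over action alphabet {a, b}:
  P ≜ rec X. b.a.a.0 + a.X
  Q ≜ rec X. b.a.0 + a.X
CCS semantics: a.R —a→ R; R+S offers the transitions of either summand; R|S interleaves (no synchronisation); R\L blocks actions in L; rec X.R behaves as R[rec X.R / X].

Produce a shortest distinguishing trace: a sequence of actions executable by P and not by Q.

P's transition system — 4 states:
  m0 = rec X. b.a.a.0 + a.X → ··a··> m0, ··b··> m1
  m1 = a.a.0 → ··a··> m2
  m2 = a.0 → ··a··> m3
  m3 = 0 → ·
Q's transition system — 3 states:
  n0 = rec X. b.a.0 + a.X → ··a··> n0, ··b··> n1
  n1 = a.0 → ··a··> n2
  n2 = 0 → ·
Run σ = ⟨baa⟩ on P: start {m0}
  [1] b ⇒ {m1}
  [2] a ⇒ {m2}
  [3] a ⇒ {m3}
  ✓ P
Run σ = ⟨baa⟩ on Q: start {n0}
  [1] b ⇒ {n1}
  [2] a ⇒ {n2}
  [3] a ⇒ ∅  — Q cannot continue

baa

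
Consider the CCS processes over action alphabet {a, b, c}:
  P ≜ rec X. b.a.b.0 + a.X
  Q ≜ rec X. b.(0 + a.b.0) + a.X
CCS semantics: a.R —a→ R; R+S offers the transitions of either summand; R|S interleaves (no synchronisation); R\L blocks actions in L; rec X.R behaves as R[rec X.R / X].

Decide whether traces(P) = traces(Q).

LTS(P): 4 reachable states
  p0 = rec X. b.a.b.0 + a.X :: —a→ p0, —b→ p1
  p1 = a.b.0 :: —a→ p2
  p2 = b.0 :: —b→ p3
  p3 = 0 :: (no moves)
LTS(Q): 4 reachable states
  q0 = rec X. b.(0 + a.b.0) + a.X :: —a→ q0, —b→ q1
  q1 = 0 + a.b.0 :: —a→ q2
  q2 = b.0 :: —b→ q3
  q3 = 0 :: (no moves)
Coarsest stable partition (strong bisimilarity classes):
  B0 = {p0, q0}
  B1 = {p1, q1}
  B2 = {p2, q2}
  B3 = {p3, q3}
p0 ∈ B0, q0 ∈ B0 → same block
Bisimilar ⇒ trace-equivalent.

YES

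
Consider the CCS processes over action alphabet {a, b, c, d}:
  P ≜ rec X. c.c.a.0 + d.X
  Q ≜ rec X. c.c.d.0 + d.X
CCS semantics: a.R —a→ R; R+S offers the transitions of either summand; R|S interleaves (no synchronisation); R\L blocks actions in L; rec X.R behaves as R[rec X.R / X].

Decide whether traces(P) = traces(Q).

NO — witness ⟨cca⟩

LTS(P): 4 reachable states
  p0 = rec X. c.c.a.0 + d.X | —c→ p1, —d→ p0
  p1 = c.a.0 | —c→ p2
  p2 = a.0 | —a→ p3
  p3 = 0 | deadlocked
LTS(Q): 4 reachable states
  q0 = rec X. c.c.d.0 + d.X | —c→ q1, —d→ q0
  q1 = c.d.0 | —c→ q2
  q2 = d.0 | —d→ q3
  q3 = 0 | deadlocked
Run σ = ⟨cca⟩ on P: start {p0}
  after c @ step 1: {p1}
  after c @ step 2: {p2}
  after a @ step 3: {p3}
  — P admits the full trace.
Run σ = ⟨cca⟩ on Q: start {q0}
  after c @ step 1: {q1}
  after c @ step 2: {q2}
  after a @ step 3: no successor for Q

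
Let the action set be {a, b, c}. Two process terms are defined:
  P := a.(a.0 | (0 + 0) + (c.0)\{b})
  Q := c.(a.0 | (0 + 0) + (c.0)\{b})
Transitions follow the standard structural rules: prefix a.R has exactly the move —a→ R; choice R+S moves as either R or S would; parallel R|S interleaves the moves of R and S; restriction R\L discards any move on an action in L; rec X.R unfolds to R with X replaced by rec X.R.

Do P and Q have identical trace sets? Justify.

trace-distinct — witness ⟨a⟩

Reachable graph of P (4 states):
  m0 = a.(a.0 | (0 + 0) + (c.0)\{b}) | --a--▸ m1
  m1 = a.0 | (0 + 0) + (c.0)\{b} | --a--▸ m2, --c--▸ m3
  m2 = 0 | (0 + 0) | ∅
  m3 = 0\{b} | ∅
Reachable graph of Q (4 states):
  n0 = c.(a.0 | (0 + 0) + (c.0)\{b}) | --c--▸ n1
  n1 = a.0 | (0 + 0) + (c.0)\{b} | --a--▸ n2, --c--▸ n3
  n2 = 0 | (0 + 0) | ∅
  n3 = 0\{b} | ∅
Trace ⟨a⟩ through P, begin at {m0}:
  after a @ step 1: {m1}
  — P admits the full trace.
Trace ⟨a⟩ through Q, begin at {n0}:
  after a @ step 1: no successor for Q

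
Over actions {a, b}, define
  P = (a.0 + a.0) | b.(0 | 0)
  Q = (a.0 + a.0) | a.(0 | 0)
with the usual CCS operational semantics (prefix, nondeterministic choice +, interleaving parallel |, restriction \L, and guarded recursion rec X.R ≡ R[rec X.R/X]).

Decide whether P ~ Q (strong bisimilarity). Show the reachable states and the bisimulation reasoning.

P ≁ Q

Reachable graph of P (4 states):
  u0 = (a.0 + a.0) | b.(0 | 0) → —a→ u1, —b→ u2
  u1 = 0 | b.(0 | 0) → —b→ u3
  u2 = (a.0 + a.0) | (0 | 0) → —a→ u3
  u3 = 0 | (0 | 0) → ∅
Reachable graph of Q (4 states):
  v0 = (a.0 + a.0) | a.(0 | 0) → —a→ v1, —a→ v2
  v1 = (a.0 + a.0) | (0 | 0) → —a→ v3
  v2 = 0 | a.(0 | 0) → —a→ v3
  v3 = 0 | (0 | 0) → ∅
Partition-refinement fixed point:
  B0 = {u0}
  B1 = {u1}
  B2 = {u3, v3}
  B3 = {u2, v1, v2}
  B4 = {v0}
u0 ∈ B0, v0 ∈ B4 → different blocks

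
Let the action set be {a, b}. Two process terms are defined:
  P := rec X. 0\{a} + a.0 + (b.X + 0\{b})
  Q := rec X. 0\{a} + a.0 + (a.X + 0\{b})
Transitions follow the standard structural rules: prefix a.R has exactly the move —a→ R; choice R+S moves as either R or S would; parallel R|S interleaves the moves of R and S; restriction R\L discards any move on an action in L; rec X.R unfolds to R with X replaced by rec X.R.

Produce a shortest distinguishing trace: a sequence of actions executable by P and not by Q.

b

Reachable graph of P (2 states):
  s0 = rec X. 0\{a} + a.0 + (b.X + 0\{b}) :: =a=> s1, =b=> s0
  s1 = 0 :: (no moves)
Reachable graph of Q (2 states):
  t0 = rec X. 0\{a} + a.0 + (a.X + 0\{b}) :: =a=> t0, =a=> t1
  t1 = 0 :: (no moves)
Executing b from P (initial set {s0}):
  step 1 (b): {s0}
  — P admits the full trace.
Executing b from Q (initial set {t0}):
  step 1 (b): no successor for Q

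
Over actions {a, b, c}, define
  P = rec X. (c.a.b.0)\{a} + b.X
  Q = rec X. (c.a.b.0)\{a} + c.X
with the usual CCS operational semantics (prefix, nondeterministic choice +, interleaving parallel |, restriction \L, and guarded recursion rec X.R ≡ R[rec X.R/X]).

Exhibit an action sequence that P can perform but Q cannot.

b

P's transition system — 2 states:
  p0 = rec X. (c.a.b.0)\{a} + b.X has moves -b-> p0, -c-> p1
  p1 = (a.b.0)\{a} has moves stopped
Q's transition system — 2 states:
  q0 = rec X. (c.a.b.0)\{a} + c.X has moves -c-> q0, -c-> q1
  q1 = (a.b.0)\{a} has moves stopped
Executing b from P (initial set {p0}):
  step 1 (b): {p0}
  P completes σ.
Executing b from Q (initial set {q0}):
  step 1 (b): ∅ (Q stuck)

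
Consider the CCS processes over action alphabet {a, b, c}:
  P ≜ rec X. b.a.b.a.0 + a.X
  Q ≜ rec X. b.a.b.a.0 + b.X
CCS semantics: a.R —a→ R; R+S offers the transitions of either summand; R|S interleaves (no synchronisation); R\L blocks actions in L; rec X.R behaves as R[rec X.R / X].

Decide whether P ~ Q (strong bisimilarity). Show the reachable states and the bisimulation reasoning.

NO

Reachable graph of P (5 states):
  m0 = rec X. b.a.b.a.0 + a.X has moves -a-> m0, -b-> m1
  m1 = a.b.a.0 has moves -a-> m2
  m2 = b.a.0 has moves -b-> m3
  m3 = a.0 has moves -a-> m4
  m4 = 0 has moves ∅
Reachable graph of Q (5 states):
  n0 = rec X. b.a.b.a.0 + b.X has moves -b-> n0, -b-> n1
  n1 = a.b.a.0 has moves -a-> n2
  n2 = b.a.0 has moves -b-> n3
  n3 = a.0 has moves -a-> n4
  n4 = 0 has moves ∅
Partition-refinement fixed point:
  B0 = {m0}
  B1 = {m1, n1}
  B2 = {m2, n2}
  B3 = {m3, n3}
  B4 = {m4, n4}
  B5 = {n0}
m0 ∈ B0, n0 ∈ B5 → different blocks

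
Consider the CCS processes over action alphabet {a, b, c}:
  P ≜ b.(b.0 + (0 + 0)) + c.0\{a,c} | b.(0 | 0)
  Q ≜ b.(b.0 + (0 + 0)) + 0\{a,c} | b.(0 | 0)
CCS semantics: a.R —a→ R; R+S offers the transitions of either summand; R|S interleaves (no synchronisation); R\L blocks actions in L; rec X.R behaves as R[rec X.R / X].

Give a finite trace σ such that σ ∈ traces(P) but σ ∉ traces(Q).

c

Reachable graph of P (6 states):
  s0 = b.(b.0 + (0 + 0)) + c.0\{a,c} | b.(0 | 0) ⊢ =b=> s1, =b=> s2, =c=> s3
  s1 = b.0 + (0 + 0) ⊢ =b=> s4
  s2 = c.0\{a,c} | (0 | 0) ⊢ =c=> s5
  s3 = 0\{a,c} | b.(0 | 0) ⊢ =b=> s5
  s4 = 0 ⊢ ∅
  s5 = 0\{a,c} | (0 | 0) ⊢ ∅
Reachable graph of Q (4 states):
  t0 = b.(b.0 + (0 + 0)) + 0\{a,c} | b.(0 | 0) ⊢ =b=> t1, =b=> t2
  t1 = 0\{a,c} | (0 | 0) ⊢ ∅
  t2 = b.0 + (0 + 0) ⊢ =b=> t3
  t3 = 0 ⊢ ∅
Trace ⟨c⟩ through P, begin at {s0}:
  after c @ step 1: {s3}
  — P admits the full trace.
Trace ⟨c⟩ through Q, begin at {t0}:
  after c @ step 1: ∅ (Q stuck)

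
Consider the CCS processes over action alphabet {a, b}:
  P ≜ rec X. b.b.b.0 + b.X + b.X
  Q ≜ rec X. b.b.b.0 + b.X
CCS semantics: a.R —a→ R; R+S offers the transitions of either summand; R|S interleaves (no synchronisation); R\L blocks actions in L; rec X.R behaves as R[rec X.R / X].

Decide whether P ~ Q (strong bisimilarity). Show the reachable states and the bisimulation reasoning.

Reachable graph of P (4 states):
  u0 = rec X. b.b.b.0 + b.X + b.X ⊢ --b--▸ u0, --b--▸ u1
  u1 = b.b.0 ⊢ --b--▸ u2
  u2 = b.0 ⊢ --b--▸ u3
  u3 = 0 ⊢ ∅
Reachable graph of Q (4 states):
  v0 = rec X. b.b.b.0 + b.X ⊢ --b--▸ v0, --b--▸ v1
  v1 = b.b.0 ⊢ --b--▸ v2
  v2 = b.0 ⊢ --b--▸ v3
  v3 = 0 ⊢ ∅
Partition-refinement fixed point:
  B0 = {u0, v0}
  B1 = {u1, v1}
  B2 = {u2, v2}
  B3 = {u3, v3}
u0 ∈ B0, v0 ∈ B0 → same block

P ~ Q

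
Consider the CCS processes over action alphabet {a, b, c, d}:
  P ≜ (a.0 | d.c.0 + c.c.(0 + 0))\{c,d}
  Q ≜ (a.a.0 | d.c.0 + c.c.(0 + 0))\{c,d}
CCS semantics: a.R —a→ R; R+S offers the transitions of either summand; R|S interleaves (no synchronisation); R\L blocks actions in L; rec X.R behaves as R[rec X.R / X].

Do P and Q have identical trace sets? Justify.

P's transition system — 2 states:
  p0 = (a.0 | d.c.0 + c.c.(0 + 0))\{c,d} has moves --a--▸ p1
  p1 = (0 | d.c.0)\{c,d} has moves stopped
Q's transition system — 3 states:
  q0 = (a.a.0 | d.c.0 + c.c.(0 + 0))\{c,d} has moves --a--▸ q1
  q1 = (a.0 | d.c.0)\{c,d} has moves --a--▸ q2
  q2 = (0 | d.c.0)\{c,d} has moves stopped
Run σ = ⟨aa⟩ on Q: start {q0}
  [1] a ⇒ {q1}
  [2] a ⇒ {q2}
  — Q admits the full trace.
Run σ = ⟨aa⟩ on P: start {p0}
  [1] a ⇒ {p1}
  [2] a ⇒ ∅  — P cannot continue

trace-distinct — witness ⟨aa⟩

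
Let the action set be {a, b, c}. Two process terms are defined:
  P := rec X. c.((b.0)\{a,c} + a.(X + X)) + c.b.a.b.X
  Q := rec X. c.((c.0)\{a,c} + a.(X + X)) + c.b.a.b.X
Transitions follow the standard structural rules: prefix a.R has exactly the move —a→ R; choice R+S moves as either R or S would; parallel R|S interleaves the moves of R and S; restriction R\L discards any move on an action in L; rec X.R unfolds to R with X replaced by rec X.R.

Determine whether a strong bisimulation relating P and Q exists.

P ≁ Q

LTS(P): 7 reachable states
  u0 = rec X. c.((b.0)\{a,c} + a.(X + X)) + c.b.a.b.X → ··c··> u1, ··c··> u2
  u1 = (b.0)\{a,c} + a.((rec X. c.((b.0)\{a,c} + a.(X + X)) + c.b.a.b.X) + (rec X. c.((b.0)\{a,c} + a.(X + X)) + c.b.a.b.X)) → ··a··> u3, ··b··> u4
  u2 = b.a.b.(rec X. c.((b.0)\{a,c} + a.(X + X)) + c.b.a.b.X) → ··b··> u5
  u3 = (rec X. c.((b.0)\{a,c} + a.(X + X)) + c.b.a.b.X) + (rec X. c.((b.0)\{a,c} + a.(X + X)) + c.b.a.b.X) → ··c··> u1, ··c··> u2
  u4 = 0\{a,c} → ·
  u5 = a.b.(rec X. c.((b.0)\{a,c} + a.(X + X)) + c.b.a.b.X) → ··a··> u6
  u6 = b.(rec X. c.((b.0)\{a,c} + a.(X + X)) + c.b.a.b.X) → ··b··> u0
LTS(Q): 6 reachable states
  v0 = rec X. c.((c.0)\{a,c} + a.(X + X)) + c.b.a.b.X → ··c··> v1, ··c··> v2
  v1 = (c.0)\{a,c} + a.((rec X. c.((c.0)\{a,c} + a.(X + X)) + c.b.a.b.X) + (rec X. c.((c.0)\{a,c} + a.(X + X)) + c.b.a.b.X)) → ··a··> v3
  v2 = b.a.b.(rec X. c.((c.0)\{a,c} + a.(X + X)) + c.b.a.b.X) → ··b··> v4
  v3 = (rec X. c.((c.0)\{a,c} + a.(X + X)) + c.b.a.b.X) + (rec X. c.((c.0)\{a,c} + a.(X + X)) + c.b.a.b.X) → ··c··> v1, ··c··> v2
  v4 = a.b.(rec X. c.((c.0)\{a,c} + a.(X + X)) + c.b.a.b.X) → ··a··> v5
  v5 = b.(rec X. c.((c.0)\{a,c} + a.(X + X)) + c.b.a.b.X) → ··b··> v0
Bisimilarity quotient blocks:
  B0 = {u0, u3}
  B1 = {u1}
  B2 = {u4}
  B3 = {u2}
  B4 = {u5}
  B5 = {u6}
  B6 = {v0, v3}
  B7 = {v2}
  B8 = {v4}
  B9 = {v5}
  B10 = {v1}
u0 ∈ B0, v0 ∈ B6 → different blocks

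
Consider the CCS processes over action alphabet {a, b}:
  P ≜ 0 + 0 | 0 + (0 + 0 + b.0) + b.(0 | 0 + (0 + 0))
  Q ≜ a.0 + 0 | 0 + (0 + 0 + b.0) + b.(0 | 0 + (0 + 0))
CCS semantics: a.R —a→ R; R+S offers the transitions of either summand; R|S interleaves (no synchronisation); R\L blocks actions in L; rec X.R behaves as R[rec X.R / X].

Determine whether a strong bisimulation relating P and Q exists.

Reachable graph of P (3 states):
  u0 = 0 + 0 | 0 + (0 + 0 + b.0) + b.(0 | 0 + (0 + 0)) :: —b→ u1, —b→ u2
  u1 = 0 :: (no moves)
  u2 = 0 | 0 + (0 + 0) :: (no moves)
Reachable graph of Q (3 states):
  v0 = a.0 + 0 | 0 + (0 + 0 + b.0) + b.(0 | 0 + (0 + 0)) :: —a→ v1, —b→ v1, —b→ v2
  v1 = 0 :: (no moves)
  v2 = 0 | 0 + (0 + 0) :: (no moves)
Partition-refinement fixed point:
  B0 = {u0}
  B1 = {u1, u2, v1, v2}
  B2 = {v0}
u0 ∈ B0, v0 ∈ B2 → different blocks

NO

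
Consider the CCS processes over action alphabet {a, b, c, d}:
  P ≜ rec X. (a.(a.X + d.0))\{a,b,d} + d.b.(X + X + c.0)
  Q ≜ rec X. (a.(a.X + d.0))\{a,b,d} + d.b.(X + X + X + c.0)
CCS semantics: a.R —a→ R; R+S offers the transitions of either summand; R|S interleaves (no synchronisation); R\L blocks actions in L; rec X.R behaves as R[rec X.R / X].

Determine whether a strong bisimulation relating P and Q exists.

P's transition system — 4 states:
  u0 = rec X. (a.(a.X + d.0))\{a,b,d} + d.b.(X + X + c.0) → ··d··> u1
  u1 = b.((rec X. (a.(a.X + d.0))\{a,b,d} + d.b.(X + X + c.0)) + (rec X. (a.(a.X + d.0))\{a,b,d} + d.b.(X + X + c.0)) + c.0) → ··b··> u2
  u2 = (rec X. (a.(a.X + d.0))\{a,b,d} + d.b.(X + X + c.0)) + (rec X. (a.(a.X + d.0))\{a,b,d} + d.b.(X + X + c.0)) + c.0 → ··c··> u3, ··d··> u1
  u3 = 0 → ∅
Q's transition system — 4 states:
  v0 = rec X. (a.(a.X + d.0))\{a,b,d} + d.b.(X + X + X + c.0) → ··d··> v1
  v1 = b.((rec X. (a.(a.X + d.0))\{a,b,d} + d.b.(X + X + X + c.0)) + (rec X. (a.(a.X + d.0))\{a,b,d} + d.b.(X + X + X + c.0)) + (rec X. (a.(a.X + d.0))\{a,b,d} + d.b.(X + X + X + c.0)) + c.0) → ··b··> v2
  v2 = (rec X. (a.(a.X + d.0))\{a,b,d} + d.b.(X + X + X + c.0)) + (rec X. (a.(a.X + d.0))\{a,b,d} + d.b.(X + X + X + c.0)) + (rec X. (a.(a.X + d.0))\{a,b,d} + d.b.(X + X + X + c.0)) + c.0 → ··c··> v3, ··d··> v1
  v3 = 0 → ∅
Partition-refinement fixed point:
  B0 = {u0, v0}
  B1 = {u1, v1}
  B2 = {u2, v2}
  B3 = {u3, v3}
u0 ∈ B0, v0 ∈ B0 → same block

YES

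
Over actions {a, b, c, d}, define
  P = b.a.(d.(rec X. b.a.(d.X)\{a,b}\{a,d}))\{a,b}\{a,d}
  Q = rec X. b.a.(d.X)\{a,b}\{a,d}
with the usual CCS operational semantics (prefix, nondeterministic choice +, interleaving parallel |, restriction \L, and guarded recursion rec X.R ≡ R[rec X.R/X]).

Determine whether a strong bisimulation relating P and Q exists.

P ~ Q

LTS(P): 3 reachable states
  m0 = b.a.(d.(rec X. b.a.(d.X)\{a,b}\{a,d}))\{a,b}\{a,d} → --b--▸ m1
  m1 = a.(d.(rec X. b.a.(d.X)\{a,b}\{a,d}))\{a,b}\{a,d} → --a--▸ m2
  m2 = (d.(rec X. b.a.(d.X)\{a,b}\{a,d}))\{a,b}\{a,d} → (no moves)
LTS(Q): 3 reachable states
  n0 = rec X. b.a.(d.X)\{a,b}\{a,d} → --b--▸ n1
  n1 = a.(d.(rec X. b.a.(d.X)\{a,b}\{a,d}))\{a,b}\{a,d} → --a--▸ n2
  n2 = (d.(rec X. b.a.(d.X)\{a,b}\{a,d}))\{a,b}\{a,d} → (no moves)
Partition-refinement fixed point:
  B0 = {m0, n0}
  B1 = {m1, n1}
  B2 = {m2, n2}
m0 ∈ B0, n0 ∈ B0 → same block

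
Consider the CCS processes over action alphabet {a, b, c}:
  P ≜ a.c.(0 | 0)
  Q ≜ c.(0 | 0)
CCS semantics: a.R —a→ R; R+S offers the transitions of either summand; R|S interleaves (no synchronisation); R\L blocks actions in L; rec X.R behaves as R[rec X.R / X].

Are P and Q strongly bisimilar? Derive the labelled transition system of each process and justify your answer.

LTS(P): 3 reachable states
  s0 = a.c.(0 | 0) has moves --a--▸ s1
  s1 = c.(0 | 0) has moves --c--▸ s2
  s2 = 0 | 0 has moves deadlocked
LTS(Q): 2 reachable states
  t0 = c.(0 | 0) has moves --c--▸ t1
  t1 = 0 | 0 has moves deadlocked
Partition-refinement fixed point:
  B0 = {s0}
  B1 = {s1, t0}
  B2 = {s2, t1}
s0 ∈ B0, t0 ∈ B1 → different blocks

P ≁ Q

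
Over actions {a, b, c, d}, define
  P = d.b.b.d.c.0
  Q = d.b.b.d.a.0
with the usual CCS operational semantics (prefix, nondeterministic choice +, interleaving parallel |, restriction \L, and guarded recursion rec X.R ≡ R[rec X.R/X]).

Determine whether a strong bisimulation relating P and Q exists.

P ≁ Q

P's transition system — 6 states:
  u0 = d.b.b.d.c.0 :: -d-> u1
  u1 = b.b.d.c.0 :: -b-> u2
  u2 = b.d.c.0 :: -b-> u3
  u3 = d.c.0 :: -d-> u4
  u4 = c.0 :: -c-> u5
  u5 = 0 :: deadlocked
Q's transition system — 6 states:
  v0 = d.b.b.d.a.0 :: -d-> v1
  v1 = b.b.d.a.0 :: -b-> v2
  v2 = b.d.a.0 :: -b-> v3
  v3 = d.a.0 :: -d-> v4
  v4 = a.0 :: -a-> v5
  v5 = 0 :: deadlocked
Coarsest stable partition (strong bisimilarity classes):
  B0 = {u0}
  B1 = {u1}
  B2 = {u2}
  B3 = {u3}
  B4 = {u4}
  B5 = {u5, v5}
  B6 = {v0}
  B7 = {v1}
  B8 = {v2}
  B9 = {v3}
  B10 = {v4}
u0 ∈ B0, v0 ∈ B6 → different blocks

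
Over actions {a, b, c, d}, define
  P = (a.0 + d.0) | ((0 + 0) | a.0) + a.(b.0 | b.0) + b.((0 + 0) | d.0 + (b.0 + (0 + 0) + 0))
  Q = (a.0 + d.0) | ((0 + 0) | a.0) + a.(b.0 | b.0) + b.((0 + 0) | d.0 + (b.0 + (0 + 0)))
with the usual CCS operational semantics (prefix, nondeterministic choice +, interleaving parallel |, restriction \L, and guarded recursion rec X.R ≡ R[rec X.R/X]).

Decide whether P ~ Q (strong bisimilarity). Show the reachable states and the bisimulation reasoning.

P ~ Q

Reachable graph of P (11 states):
  u0 = (a.0 + d.0) | ((0 + 0) | a.0) + a.(b.0 | b.0) + b.((0 + 0) | d.0 + (b.0 + (0 + 0) + 0)) :: -a-> u1, -a-> u2, -a-> u3, -b-> u4, -d-> u2
  u1 = (a.0 + d.0) | ((0 + 0) | 0) :: -a-> u5, -d-> u5
  u2 = 0 | ((0 + 0) | a.0) :: -a-> u5
  u3 = b.0 | b.0 :: -b-> u6, -b-> u7
  u4 = (0 + 0) | d.0 + (b.0 + (0 + 0) + 0) :: -b-> u8, -d-> u9
  u5 = 0 | ((0 + 0) | 0) :: ∅
  u6 = 0 | b.0 :: -b-> u10
  u7 = b.0 | 0 :: -b-> u10
  u8 = 0 :: ∅
  u9 = (0 + 0) | 0 :: ∅
  u10 = 0 | 0 :: ∅
Reachable graph of Q (11 states):
  v0 = (a.0 + d.0) | ((0 + 0) | a.0) + a.(b.0 | b.0) + b.((0 + 0) | d.0 + (b.0 + (0 + 0))) :: -a-> v1, -a-> v2, -a-> v3, -b-> v4, -d-> v2
  v1 = (a.0 + d.0) | ((0 + 0) | 0) :: -a-> v5, -d-> v5
  v2 = 0 | ((0 + 0) | a.0) :: -a-> v5
  v3 = b.0 | b.0 :: -b-> v6, -b-> v7
  v4 = (0 + 0) | d.0 + (b.0 + (0 + 0)) :: -b-> v8, -d-> v9
  v5 = 0 | ((0 + 0) | 0) :: ∅
  v6 = 0 | b.0 :: -b-> v10
  v7 = b.0 | 0 :: -b-> v10
  v8 = 0 :: ∅
  v9 = (0 + 0) | 0 :: ∅
  v10 = 0 | 0 :: ∅
Partition-refinement fixed point:
  B0 = {u0, v0}
  B1 = {u4, v4}
  B2 = {u10, u5, u8, u9, v10, v5, v8, v9}
  B3 = {u2, v2}
  B4 = {u1, v1}
  B5 = {u3, v3}
  B6 = {u6, u7, v6, v7}
u0 ∈ B0, v0 ∈ B0 → same block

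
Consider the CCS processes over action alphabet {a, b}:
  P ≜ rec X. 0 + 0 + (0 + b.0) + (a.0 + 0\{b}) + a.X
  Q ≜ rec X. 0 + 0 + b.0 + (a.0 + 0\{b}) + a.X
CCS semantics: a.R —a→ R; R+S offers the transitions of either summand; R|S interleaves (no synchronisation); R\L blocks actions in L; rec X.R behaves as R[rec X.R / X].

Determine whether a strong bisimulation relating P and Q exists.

P's transition system — 2 states:
  p0 = rec X. 0 + 0 + (0 + b.0) + (a.0 + 0\{b}) + a.X → ··a··> p0, ··a··> p1, ··b··> p1
  p1 = 0 → deadlocked
Q's transition system — 2 states:
  q0 = rec X. 0 + 0 + b.0 + (a.0 + 0\{b}) + a.X → ··a··> q0, ··a··> q1, ··b··> q1
  q1 = 0 → deadlocked
Bisimilarity quotient blocks:
  B0 = {p0, q0}
  B1 = {p1, q1}
p0 ∈ B0, q0 ∈ B0 → same block

P ~ Q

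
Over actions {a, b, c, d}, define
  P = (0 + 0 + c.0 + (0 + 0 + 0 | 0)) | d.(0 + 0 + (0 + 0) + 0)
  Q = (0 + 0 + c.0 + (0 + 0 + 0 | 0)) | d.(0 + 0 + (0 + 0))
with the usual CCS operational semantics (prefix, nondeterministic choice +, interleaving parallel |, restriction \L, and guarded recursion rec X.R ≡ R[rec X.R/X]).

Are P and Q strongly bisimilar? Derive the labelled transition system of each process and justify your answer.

YES

LTS(P): 4 reachable states
  p0 = (0 + 0 + c.0 + (0 + 0 + 0 | 0)) | d.(0 + 0 + (0 + 0) + 0) has moves =c=> p1, =d=> p2
  p1 = 0 | d.(0 + 0 + (0 + 0) + 0) has moves =d=> p3
  p2 = (0 + 0 + c.0 + (0 + 0 + 0 | 0)) | (0 + 0 + (0 + 0) + 0) has moves =c=> p3
  p3 = 0 | (0 + 0 + (0 + 0) + 0) has moves stopped
LTS(Q): 4 reachable states
  q0 = (0 + 0 + c.0 + (0 + 0 + 0 | 0)) | d.(0 + 0 + (0 + 0)) has moves =c=> q1, =d=> q2
  q1 = 0 | d.(0 + 0 + (0 + 0)) has moves =d=> q3
  q2 = (0 + 0 + c.0 + (0 + 0 + 0 | 0)) | (0 + 0 + (0 + 0)) has moves =c=> q3
  q3 = 0 | (0 + 0 + (0 + 0)) has moves stopped
Partition-refinement fixed point:
  B0 = {p0, q0}
  B1 = {p2, q2}
  B2 = {p3, q3}
  B3 = {p1, q1}
p0 ∈ B0, q0 ∈ B0 → same block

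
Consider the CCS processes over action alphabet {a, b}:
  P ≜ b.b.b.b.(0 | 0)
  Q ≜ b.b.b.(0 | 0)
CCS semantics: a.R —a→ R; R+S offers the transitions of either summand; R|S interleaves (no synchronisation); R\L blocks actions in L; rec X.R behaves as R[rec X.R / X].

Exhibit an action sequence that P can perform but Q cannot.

bbbb

LTS(P): 5 reachable states
  p0 = b.b.b.b.(0 | 0) :: --b--▸ p1
  p1 = b.b.b.(0 | 0) :: --b--▸ p2
  p2 = b.b.(0 | 0) :: --b--▸ p3
  p3 = b.(0 | 0) :: --b--▸ p4
  p4 = 0 | 0 :: stopped
LTS(Q): 4 reachable states
  q0 = b.b.b.(0 | 0) :: --b--▸ q1
  q1 = b.b.(0 | 0) :: --b--▸ q2
  q2 = b.(0 | 0) :: --b--▸ q3
  q3 = 0 | 0 :: stopped
Trace ⟨bbbb⟩ through P, begin at {p0}:
  [1] b ⇒ {p1}
  [2] b ⇒ {p2}
  [3] b ⇒ {p3}
  [4] b ⇒ {p4}
  ✓ P
Trace ⟨bbbb⟩ through Q, begin at {q0}:
  [1] b ⇒ {q1}
  [2] b ⇒ {q2}
  [3] b ⇒ {q3}
  [4] b ⇒ no successor for Q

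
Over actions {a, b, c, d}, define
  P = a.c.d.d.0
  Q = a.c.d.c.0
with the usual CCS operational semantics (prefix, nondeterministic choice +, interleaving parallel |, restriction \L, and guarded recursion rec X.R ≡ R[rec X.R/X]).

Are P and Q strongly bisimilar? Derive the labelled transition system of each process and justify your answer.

P's transition system — 5 states:
  m0 = a.c.d.d.0 has moves —a→ m1
  m1 = c.d.d.0 has moves —c→ m2
  m2 = d.d.0 has moves —d→ m3
  m3 = d.0 has moves —d→ m4
  m4 = 0 has moves ·
Q's transition system — 5 states:
  n0 = a.c.d.c.0 has moves —a→ n1
  n1 = c.d.c.0 has moves —c→ n2
  n2 = d.c.0 has moves —d→ n3
  n3 = c.0 has moves —c→ n4
  n4 = 0 has moves ·
Partition-refinement fixed point:
  B0 = {m0}
  B1 = {m1}
  B2 = {m2}
  B3 = {m3}
  B4 = {m4, n4}
  B5 = {n0}
  B6 = {n1}
  B7 = {n2}
  B8 = {n3}
m0 ∈ B0, n0 ∈ B5 → different blocks

P ≁ Q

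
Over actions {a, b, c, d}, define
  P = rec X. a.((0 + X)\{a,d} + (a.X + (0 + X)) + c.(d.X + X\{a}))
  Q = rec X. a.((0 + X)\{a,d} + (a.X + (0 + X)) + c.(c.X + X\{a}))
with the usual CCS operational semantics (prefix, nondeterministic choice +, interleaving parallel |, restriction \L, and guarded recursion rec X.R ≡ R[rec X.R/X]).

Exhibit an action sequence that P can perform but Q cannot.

LTS(P): 3 reachable states
  u0 = rec X. a.((0 + X)\{a,d} + (a.X + (0 + X)) + c.(d.X + X\{a})) :: =a=> u1
  u1 = (0 + (rec X. a.((0 + X)\{a,d} + (a.X + (0 + X)) + c.(d.X + X\{a}))))\{a,d} + (a.(rec X. a.((0 + X)\{a,d} + (a.X + (0 + X)) + c.(d.X + X\{a}))) + (0 + (rec X. a.((0 + X)\{a,d} + (a.X + (0 + X)) + c.(d.X + X\{a}))))) + c.(d.(rec X. a.((0 + X)\{a,d} + (a.X + (0 + X)) + c.(d.X + X\{a}))) + (rec X. a.((0 + X)\{a,d} + (a.X + (0 + X)) + c.(d.X + X\{a})))\{a}) :: =a=> u0, =a=> u1, =c=> u2
  u2 = d.(rec X. a.((0 + X)\{a,d} + (a.X + (0 + X)) + c.(d.X + X\{a}))) + (rec X. a.((0 + X)\{a,d} + (a.X + (0 + X)) + c.(d.X + X\{a})))\{a} :: =d=> u0
LTS(Q): 3 reachable states
  v0 = rec X. a.((0 + X)\{a,d} + (a.X + (0 + X)) + c.(c.X + X\{a})) :: =a=> v1
  v1 = (0 + (rec X. a.((0 + X)\{a,d} + (a.X + (0 + X)) + c.(c.X + X\{a}))))\{a,d} + (a.(rec X. a.((0 + X)\{a,d} + (a.X + (0 + X)) + c.(c.X + X\{a}))) + (0 + (rec X. a.((0 + X)\{a,d} + (a.X + (0 + X)) + c.(c.X + X\{a}))))) + c.(c.(rec X. a.((0 + X)\{a,d} + (a.X + (0 + X)) + c.(c.X + X\{a}))) + (rec X. a.((0 + X)\{a,d} + (a.X + (0 + X)) + c.(c.X + X\{a})))\{a}) :: =a=> v0, =a=> v1, =c=> v2
  v2 = c.(rec X. a.((0 + X)\{a,d} + (a.X + (0 + X)) + c.(c.X + X\{a}))) + (rec X. a.((0 + X)\{a,d} + (a.X + (0 + X)) + c.(c.X + X\{a})))\{a} :: =c=> v0
Executing acd from P (initial set {u0}):
  after a @ step 1: {u1}
  after c @ step 2: {u2}
  after d @ step 3: {u0}
  ✓ P
Executing acd from Q (initial set {v0}):
  after a @ step 1: {v1}
  after c @ step 2: {v2}
  after d @ step 3: ∅  — Q cannot continue

acd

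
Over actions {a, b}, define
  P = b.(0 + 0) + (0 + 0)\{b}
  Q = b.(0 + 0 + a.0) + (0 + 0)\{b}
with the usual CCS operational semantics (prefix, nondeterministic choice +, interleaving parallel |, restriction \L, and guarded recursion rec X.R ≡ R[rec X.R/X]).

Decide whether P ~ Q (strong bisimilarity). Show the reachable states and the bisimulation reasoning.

P's transition system — 2 states:
  s0 = b.(0 + 0) + (0 + 0)\{b} :: --b--▸ s1
  s1 = 0 + 0 :: deadlocked
Q's transition system — 3 states:
  t0 = b.(0 + 0 + a.0) + (0 + 0)\{b} :: --b--▸ t1
  t1 = 0 + 0 + a.0 :: --a--▸ t2
  t2 = 0 :: deadlocked
Partition-refinement fixed point:
  B0 = {s0}
  B1 = {s1, t2}
  B2 = {t0}
  B3 = {t1}
s0 ∈ B0, t0 ∈ B2 → different blocks

not bisimilar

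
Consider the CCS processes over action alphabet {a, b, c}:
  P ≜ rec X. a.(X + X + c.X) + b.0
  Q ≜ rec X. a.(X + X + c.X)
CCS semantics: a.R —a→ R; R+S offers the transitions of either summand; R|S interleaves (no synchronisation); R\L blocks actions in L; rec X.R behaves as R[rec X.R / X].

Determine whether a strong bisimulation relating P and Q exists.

LTS(P): 3 reachable states
  s0 = rec X. a.(X + X + c.X) + b.0 :: --a--▸ s1, --b--▸ s2
  s1 = (rec X. a.(X + X + c.X) + b.0) + (rec X. a.(X + X + c.X) + b.0) + c.(rec X. a.(X + X + c.X) + b.0) :: --a--▸ s1, --b--▸ s2, --c--▸ s0
  s2 = 0 :: stopped
LTS(Q): 2 reachable states
  t0 = rec X. a.(X + X + c.X) :: --a--▸ t1
  t1 = (rec X. a.(X + X + c.X)) + (rec X. a.(X + X + c.X)) + c.(rec X. a.(X + X + c.X)) :: --a--▸ t1, --c--▸ t0
Partition-refinement fixed point:
  B0 = {s0}
  B1 = {s1}
  B2 = {s2}
  B3 = {t0}
  B4 = {t1}
s0 ∈ B0, t0 ∈ B3 → different blocks

NO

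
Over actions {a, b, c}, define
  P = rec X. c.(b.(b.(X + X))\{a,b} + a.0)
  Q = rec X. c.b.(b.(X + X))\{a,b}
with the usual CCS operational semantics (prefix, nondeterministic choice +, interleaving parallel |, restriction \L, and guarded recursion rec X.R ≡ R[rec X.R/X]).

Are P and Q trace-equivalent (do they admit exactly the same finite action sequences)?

LTS(P): 4 reachable states
  m0 = rec X. c.(b.(b.(X + X))\{a,b} + a.0) ⊢ =c=> m1
  m1 = b.(b.((rec X. c.(b.(b.(X + X))\{a,b} + a.0)) + (rec X. c.(b.(b.(X + X))\{a,b} + a.0))))\{a,b} + a.0 ⊢ =a=> m2, =b=> m3
  m2 = 0 ⊢ (no moves)
  m3 = (b.((rec X. c.(b.(b.(X + X))\{a,b} + a.0)) + (rec X. c.(b.(b.(X + X))\{a,b} + a.0))))\{a,b} ⊢ (no moves)
LTS(Q): 3 reachable states
  n0 = rec X. c.b.(b.(X + X))\{a,b} ⊢ =c=> n1
  n1 = b.(b.((rec X. c.b.(b.(X + X))\{a,b}) + (rec X. c.b.(b.(X + X))\{a,b})))\{a,b} ⊢ =b=> n2
  n2 = (b.((rec X. c.b.(b.(X + X))\{a,b}) + (rec X. c.b.(b.(X + X))\{a,b})))\{a,b} ⊢ (no moves)
Trace ⟨ca⟩ through P, begin at {m0}:
  step 1 (c): {m1}
  step 2 (a): {m2}
  ✓ P
Trace ⟨ca⟩ through Q, begin at {n0}:
  step 1 (c): {n1}
  step 2 (a): no successor for Q

traces(P) ≠ traces(Q) — witness ⟨ca⟩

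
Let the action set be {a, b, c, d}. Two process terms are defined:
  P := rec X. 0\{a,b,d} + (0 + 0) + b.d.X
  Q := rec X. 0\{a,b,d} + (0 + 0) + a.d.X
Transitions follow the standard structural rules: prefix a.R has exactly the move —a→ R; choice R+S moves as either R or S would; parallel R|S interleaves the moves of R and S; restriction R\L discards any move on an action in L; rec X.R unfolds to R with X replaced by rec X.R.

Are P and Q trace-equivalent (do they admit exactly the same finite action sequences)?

Reachable graph of P (2 states):
  p0 = rec X. 0\{a,b,d} + (0 + 0) + b.d.X | -b-> p1
  p1 = d.(rec X. 0\{a,b,d} + (0 + 0) + b.d.X) | -d-> p0
Reachable graph of Q (2 states):
  q0 = rec X. 0\{a,b,d} + (0 + 0) + a.d.X | -a-> q1
  q1 = d.(rec X. 0\{a,b,d} + (0 + 0) + a.d.X) | -d-> q0
Executing b from P (initial set {p0}):
  after b @ step 1: {p1}
  ✓ P
Executing b from Q (initial set {q0}):
  after b @ step 1: no successor for Q

trace-distinct — witness ⟨b⟩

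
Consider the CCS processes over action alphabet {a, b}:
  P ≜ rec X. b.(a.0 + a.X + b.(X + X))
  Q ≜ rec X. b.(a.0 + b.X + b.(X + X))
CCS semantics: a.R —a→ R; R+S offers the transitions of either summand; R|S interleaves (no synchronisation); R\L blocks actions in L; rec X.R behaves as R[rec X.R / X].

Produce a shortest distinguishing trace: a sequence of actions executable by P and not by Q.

bab

Reachable graph of P (4 states):
  s0 = rec X. b.(a.0 + a.X + b.(X + X)) → --b--▸ s1
  s1 = a.0 + a.(rec X. b.(a.0 + a.X + b.(X + X))) + b.((rec X. b.(a.0 + a.X + b.(X + X))) + (rec X. b.(a.0 + a.X + b.(X + X)))) → --a--▸ s0, --a--▸ s2, --b--▸ s3
  s2 = 0 → deadlocked
  s3 = (rec X. b.(a.0 + a.X + b.(X + X))) + (rec X. b.(a.0 + a.X + b.(X + X))) → --b--▸ s1
Reachable graph of Q (4 states):
  t0 = rec X. b.(a.0 + b.X + b.(X + X)) → --b--▸ t1
  t1 = a.0 + b.(rec X. b.(a.0 + b.X + b.(X + X))) + b.((rec X. b.(a.0 + b.X + b.(X + X))) + (rec X. b.(a.0 + b.X + b.(X + X)))) → --a--▸ t2, --b--▸ t0, --b--▸ t3
  t2 = 0 → deadlocked
  t3 = (rec X. b.(a.0 + b.X + b.(X + X))) + (rec X. b.(a.0 + b.X + b.(X + X))) → --b--▸ t1
Trace ⟨bab⟩ through P, begin at {s0}:
  after b @ step 1: {s1}
  after a @ step 2: {s0, s2}
  after b @ step 3: {s1}
  ✓ P
Trace ⟨bab⟩ through Q, begin at {t0}:
  after b @ step 1: {t1}
  after a @ step 2: {t2}
  after b @ step 3: no successor for Q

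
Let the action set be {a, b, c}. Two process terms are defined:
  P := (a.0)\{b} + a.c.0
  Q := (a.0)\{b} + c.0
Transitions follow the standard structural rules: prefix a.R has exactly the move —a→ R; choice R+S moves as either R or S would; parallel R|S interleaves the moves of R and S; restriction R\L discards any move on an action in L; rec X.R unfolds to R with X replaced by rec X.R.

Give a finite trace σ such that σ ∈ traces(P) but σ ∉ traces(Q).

LTS(P): 4 reachable states
  u0 = (a.0)\{b} + a.c.0 → =a=> u1, =a=> u2
  u1 = 0\{b} → ·
  u2 = c.0 → =c=> u3
  u3 = 0 → ·
LTS(Q): 3 reachable states
  v0 = (a.0)\{b} + c.0 → =a=> v1, =c=> v2
  v1 = 0\{b} → ·
  v2 = 0 → ·
Run σ = ⟨ac⟩ on P: start {u0}
  step 1 (a): {u1, u2}
  step 2 (c): {u3}
  ✓ P
Run σ = ⟨ac⟩ on Q: start {v0}
  step 1 (a): {v1}
  step 2 (c): no successor for Q

ac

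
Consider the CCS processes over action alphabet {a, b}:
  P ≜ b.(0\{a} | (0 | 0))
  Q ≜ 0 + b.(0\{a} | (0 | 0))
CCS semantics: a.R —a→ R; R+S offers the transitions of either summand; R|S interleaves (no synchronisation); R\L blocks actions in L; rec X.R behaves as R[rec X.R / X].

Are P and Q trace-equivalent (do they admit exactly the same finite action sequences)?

trace-equivalent

P's transition system — 2 states:
  u0 = b.(0\{a} | (0 | 0)) ⊢ --b--▸ u1
  u1 = 0\{a} | (0 | 0) ⊢ (no moves)
Q's transition system — 2 states:
  v0 = 0 + b.(0\{a} | (0 | 0)) ⊢ --b--▸ v1
  v1 = 0\{a} | (0 | 0) ⊢ (no moves)
Partition-refinement fixed point:
  B0 = {u0, v0}
  B1 = {u1, v1}
u0 ∈ B0, v0 ∈ B0 → same block
Bisimilar ⇒ trace-equivalent.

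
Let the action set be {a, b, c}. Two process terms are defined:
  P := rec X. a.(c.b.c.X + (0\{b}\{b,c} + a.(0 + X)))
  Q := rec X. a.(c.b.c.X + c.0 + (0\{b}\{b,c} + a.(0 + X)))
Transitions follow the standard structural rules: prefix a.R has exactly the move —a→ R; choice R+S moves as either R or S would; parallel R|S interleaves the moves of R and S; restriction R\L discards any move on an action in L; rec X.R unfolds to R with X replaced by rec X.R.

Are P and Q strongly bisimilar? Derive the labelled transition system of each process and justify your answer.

Reachable graph of P (5 states):
  s0 = rec X. a.(c.b.c.X + (0\{b}\{b,c} + a.(0 + X))) → -a-> s1
  s1 = c.b.c.(rec X. a.(c.b.c.X + (0\{b}\{b,c} + a.(0 + X)))) + (0\{b}\{b,c} + a.(0 + (rec X. a.(c.b.c.X + (0\{b}\{b,c} + a.(0 + X)))))) → -a-> s2, -c-> s3
  s2 = 0 + (rec X. a.(c.b.c.X + (0\{b}\{b,c} + a.(0 + X)))) → -a-> s1
  s3 = b.c.(rec X. a.(c.b.c.X + (0\{b}\{b,c} + a.(0 + X)))) → -b-> s4
  s4 = c.(rec X. a.(c.b.c.X + (0\{b}\{b,c} + a.(0 + X)))) → -c-> s0
Reachable graph of Q (6 states):
  t0 = rec X. a.(c.b.c.X + c.0 + (0\{b}\{b,c} + a.(0 + X))) → -a-> t1
  t1 = c.b.c.(rec X. a.(c.b.c.X + c.0 + (0\{b}\{b,c} + a.(0 + X)))) + c.0 + (0\{b}\{b,c} + a.(0 + (rec X. a.(c.b.c.X + c.0 + (0\{b}\{b,c} + a.(0 + X)))))) → -a-> t2, -c-> t3, -c-> t4
  t2 = 0 + (rec X. a.(c.b.c.X + c.0 + (0\{b}\{b,c} + a.(0 + X)))) → -a-> t1
  t3 = 0 → ∅
  t4 = b.c.(rec X. a.(c.b.c.X + c.0 + (0\{b}\{b,c} + a.(0 + X)))) → -b-> t5
  t5 = c.(rec X. a.(c.b.c.X + c.0 + (0\{b}\{b,c} + a.(0 + X)))) → -c-> t0
Partition-refinement fixed point:
  B0 = {s0, s2}
  B1 = {s1}
  B2 = {s3}
  B3 = {s4}
  B4 = {t0, t2}
  B5 = {t1}
  B6 = {t3}
  B7 = {t4}
  B8 = {t5}
s0 ∈ B0, t0 ∈ B4 → different blocks

P ≁ Q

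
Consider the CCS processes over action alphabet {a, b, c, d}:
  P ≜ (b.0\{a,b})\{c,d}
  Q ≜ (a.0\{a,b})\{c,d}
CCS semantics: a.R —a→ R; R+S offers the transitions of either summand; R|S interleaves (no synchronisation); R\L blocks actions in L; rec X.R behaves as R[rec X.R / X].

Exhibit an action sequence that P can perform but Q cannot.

P's transition system — 2 states:
  u0 = (b.0\{a,b})\{c,d} :: =b=> u1
  u1 = 0\{a,b}\{c,d} :: ∅
Q's transition system — 2 states:
  v0 = (a.0\{a,b})\{c,d} :: =a=> v1
  v1 = 0\{a,b}\{c,d} :: ∅
Executing b from P (initial set {u0}):
  [1] b ⇒ {u1}
  ✓ P
Executing b from Q (initial set {v0}):
  [1] b ⇒ ∅ (Q stuck)

b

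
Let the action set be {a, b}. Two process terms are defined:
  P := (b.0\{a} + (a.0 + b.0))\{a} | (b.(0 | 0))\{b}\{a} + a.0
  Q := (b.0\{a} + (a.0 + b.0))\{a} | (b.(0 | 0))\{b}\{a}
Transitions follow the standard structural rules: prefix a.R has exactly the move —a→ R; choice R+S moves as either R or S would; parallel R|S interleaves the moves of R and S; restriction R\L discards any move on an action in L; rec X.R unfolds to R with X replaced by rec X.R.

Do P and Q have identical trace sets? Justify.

P's transition system — 4 states:
  s0 = (b.0\{a} + (a.0 + b.0))\{a} | (b.(0 | 0))\{b}\{a} + a.0 ⊢ -a-> s1, -b-> s2, -b-> s3
  s1 = 0 ⊢ ∅
  s2 = 0\{a} | (b.(0 | 0))\{b}\{a} ⊢ ∅
  s3 = 0\{a}\{a} | (b.(0 | 0))\{b}\{a} ⊢ ∅
Q's transition system — 3 states:
  t0 = (b.0\{a} + (a.0 + b.0))\{a} | (b.(0 | 0))\{b}\{a} ⊢ -b-> t1, -b-> t2
  t1 = 0\{a} | (b.(0 | 0))\{b}\{a} ⊢ ∅
  t2 = 0\{a}\{a} | (b.(0 | 0))\{b}\{a} ⊢ ∅
Run σ = ⟨a⟩ on P: start {s0}
  [1] a ⇒ {s1}
  — P admits the full trace.
Run σ = ⟨a⟩ on Q: start {t0}
  [1] a ⇒ ∅  — Q cannot continue

traces(P) ≠ traces(Q) — witness ⟨a⟩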